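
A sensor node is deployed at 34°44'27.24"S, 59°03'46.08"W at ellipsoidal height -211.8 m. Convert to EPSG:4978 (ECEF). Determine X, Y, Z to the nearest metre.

WGS84: a = 6378137 m, e² = 0.006694380; N(φ) = a/√(1−e²sin²φ) = 6385081.307 m.
X = (N+h)·cosφ·cosλ = 2697312.330 m; Y = (N+h)·cosφ·sinλ = -4500247.185 m; Z = (N(1−e²)+h)·sinφ = -3614163.235 m.

X 2697312 m, Y -4500247 m, Z -3614163 m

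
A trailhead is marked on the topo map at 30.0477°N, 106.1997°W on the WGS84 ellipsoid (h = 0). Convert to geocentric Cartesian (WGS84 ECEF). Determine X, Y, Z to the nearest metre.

WGS84: a = 6378137 m, e² = 0.006694380; N(φ) = a/√(1−e²sin²φ) = 6383496.356 m.
X = (N+h)·cosφ·cosλ = -1541568.511 m; Y = (N+h)·cosφ·sinλ = -5306217.322 m; Z = (N(1−e²)+h)·sinφ = 3174951.900 m.

X -1541569 m, Y -5306217 m, Z 3174952 m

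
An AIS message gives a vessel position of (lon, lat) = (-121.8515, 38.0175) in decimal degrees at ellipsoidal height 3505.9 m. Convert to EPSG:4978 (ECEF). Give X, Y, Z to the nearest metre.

WGS84: a = 6378137 m, e² = 0.006694380; N(φ) = a/√(1−e²sin²φ) = 6386250.827 m.
X = (N+h)·cosφ·cosλ = -2656537.465 m; Y = (N+h)·cosφ·sinλ = -4275969.675 m; Z = (N(1−e²)+h)·sinφ = 3909133.742 m.

X -2656537 m, Y -4275970 m, Z 3909134 m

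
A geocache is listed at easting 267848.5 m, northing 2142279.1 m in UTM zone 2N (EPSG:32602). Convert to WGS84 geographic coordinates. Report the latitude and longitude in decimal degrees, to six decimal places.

Zone 2N: λ₀ = -171°, k₀ = 0.9996, false easting 500000 m.
Meridian distance M = (N − FN)/k₀ = 2143136.4 m.
Inverse transverse Mercator on WGS84 gives φ = 19.36119989°, λ = -173.21009996°.

lat 19.361200°, lon -173.210100°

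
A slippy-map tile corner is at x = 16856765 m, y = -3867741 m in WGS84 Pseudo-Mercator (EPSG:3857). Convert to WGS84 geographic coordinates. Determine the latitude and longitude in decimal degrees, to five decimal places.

lat -32.79210°, lon 151.42690°

R = 6378137 m. λ = x/R = 151.42689640°.
φ = 2·arctan(exp(y/R)) − 90° = 2·arctan(0.54531) − 90° = -32.79209912°.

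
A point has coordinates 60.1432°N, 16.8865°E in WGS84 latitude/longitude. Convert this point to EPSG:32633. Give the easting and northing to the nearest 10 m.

Zone 33 central meridian λ₀ = 6×33 − 183 = 15°; Δλ = +1.8865°.
Transverse Mercator on WGS84 with k₀ = 0.9996 gives E = 604759.978 m, N = 6668855.161 m.

E 604760 m, N 6668860 m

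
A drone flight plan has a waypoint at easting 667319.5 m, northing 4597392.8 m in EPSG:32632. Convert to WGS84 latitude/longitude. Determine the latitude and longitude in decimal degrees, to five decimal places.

Zone 32N: λ₀ = 9°, k₀ = 0.9996, false easting 500000 m.
Meridian distance M = (N − FN)/k₀ = 4599232.5 m.
Inverse transverse Mercator on WGS84 gives φ = 41.51069971°, λ = 11.00499972°.

lat 41.51070°, lon 11.00500°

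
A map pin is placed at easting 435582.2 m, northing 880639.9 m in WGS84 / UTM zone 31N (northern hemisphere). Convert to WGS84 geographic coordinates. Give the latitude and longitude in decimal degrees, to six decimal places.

Zone 31N: λ₀ = 3°, k₀ = 0.9996, false easting 500000 m.
Meridian distance M = (N − FN)/k₀ = 880992.3 m.
Inverse transverse Mercator on WGS84 gives φ = 7.96649984°, λ = 2.41549958°.

lat 7.966500°, lon 2.415500°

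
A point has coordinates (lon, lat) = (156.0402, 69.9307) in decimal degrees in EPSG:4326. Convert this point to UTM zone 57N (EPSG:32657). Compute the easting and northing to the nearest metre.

Zone 57 central meridian λ₀ = 6×57 − 183 = 159°; Δλ = -2.9598°.
Transverse Mercator on WGS84 with k₀ = 0.9996 gives E = 386684.167 m, N = 7760894.892 m.

E 386684 m, N 7760895 m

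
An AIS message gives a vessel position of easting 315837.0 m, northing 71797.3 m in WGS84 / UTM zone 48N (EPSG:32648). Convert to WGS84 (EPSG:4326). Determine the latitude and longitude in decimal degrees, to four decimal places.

lat 0.6493°, lon 103.3451°

Zone 48N: λ₀ = 105°, k₀ = 0.9996, false easting 500000 m.
Meridian distance M = (N − FN)/k₀ = 71826.0 m.
Inverse transverse Mercator on WGS84 gives φ = 0.64929968°, λ = 103.34509969°.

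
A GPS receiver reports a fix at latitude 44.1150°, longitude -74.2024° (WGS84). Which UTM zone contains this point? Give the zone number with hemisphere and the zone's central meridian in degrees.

UTM zone = ⌊(λ + 180)/6⌋ + 1; -74.2024° ∈ [-78°, -72°) → zone 18.
Hemisphere: N (φ ≥ 0).
Central meridian λ₀ = 6×18 − 183 = -75°.

Zone 18N, central meridian -75°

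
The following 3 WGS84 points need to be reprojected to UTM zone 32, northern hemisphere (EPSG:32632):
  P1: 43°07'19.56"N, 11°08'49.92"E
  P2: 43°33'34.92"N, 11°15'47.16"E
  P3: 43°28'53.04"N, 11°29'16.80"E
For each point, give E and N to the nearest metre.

P1: E 674671 m, N 4776612 m; P2: E 682781 m, N 4825460 m; P3: E 701206 m, N 4817283 m

UTM zone 32N: λ₀ = 9°, k₀ = 0.9996.
P1 (43.1221°, 11.1472°) → (674670.535, 4776611.726) m.
P2 (43.5597°, 11.2631°) → (682780.896, 4825459.791) m.
P3 (43.4814°, 11.4880°) → (701205.873, 4817282.771) m.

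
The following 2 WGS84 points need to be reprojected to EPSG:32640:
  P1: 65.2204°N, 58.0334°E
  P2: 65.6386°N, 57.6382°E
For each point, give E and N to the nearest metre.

P1: E 548328 m, N 7233414 m; P2: E 529375 m, N 7279777 m

UTM zone 40N: λ₀ = 57°, k₀ = 0.9996.
P1 (65.2204°, 58.0334°) → (548328.111, 7233413.803) m.
P2 (65.6386°, 57.6382°) → (529374.623, 7279777.365) m.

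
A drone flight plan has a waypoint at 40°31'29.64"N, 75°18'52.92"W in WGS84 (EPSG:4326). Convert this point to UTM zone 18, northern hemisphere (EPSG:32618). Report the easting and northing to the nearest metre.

E 473344 m, N 4486066 m

Zone 18 central meridian λ₀ = 6×18 − 183 = -75°; Δλ = -0.3147°.
Transverse Mercator on WGS84 with k₀ = 0.9996 gives E = 473344.096 m, N = 4486066.201 m.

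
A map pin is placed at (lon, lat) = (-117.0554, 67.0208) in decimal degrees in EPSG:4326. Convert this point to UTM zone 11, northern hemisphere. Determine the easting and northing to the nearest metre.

E 497586 m, N 7433700 m

Zone 11 central meridian λ₀ = 6×11 − 183 = -117°; Δλ = -0.0554°.
Transverse Mercator on WGS84 with k₀ = 0.9996 gives E = 497586.489 m, N = 7433699.908 m.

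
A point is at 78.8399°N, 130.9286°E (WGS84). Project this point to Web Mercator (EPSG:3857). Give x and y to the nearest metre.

Web Mercator is spherical with R = a = 6378137 m.
x = R·λ = 6378137 × 2.285135155 = 14574905.082 m.
y = R·ln tan(π/4 + φ/2) = 6378137 × 2.325860592 = 14834657.501 m.

x 14574905 m, y 14834658 m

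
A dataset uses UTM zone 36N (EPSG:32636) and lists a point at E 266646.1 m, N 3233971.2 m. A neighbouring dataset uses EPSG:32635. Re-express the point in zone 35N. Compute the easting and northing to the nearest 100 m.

E 850000 m, N 3237000 m

UTM 36N → geographic: φ = 29.21300032°, λ = 30.59959973°.
UTM 35N (λ₀ = 27°) forward: E = 850000.980 m, N = 3236955.002 m.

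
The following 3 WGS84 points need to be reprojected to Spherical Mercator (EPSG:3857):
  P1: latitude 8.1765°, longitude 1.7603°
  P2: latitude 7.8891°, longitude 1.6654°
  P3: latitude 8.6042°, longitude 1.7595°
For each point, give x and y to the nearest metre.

P1: x 195956 m, y 913309 m; P2: x 185391 m, y 880999 m; P3: x 195867 m, y 961436 m

Web Mercator: x = R·λ, y = R·ln tan(π/4+φ/2), R = 6378137 m.
P1 (8.1765°, 1.7603°) → (195955.700, 913309.060) m.
P2 (7.8891°, 1.6654°) → (185391.480, 880998.782) m.
P3 (8.6042°, 1.7595°) → (195866.644, 961435.624) m.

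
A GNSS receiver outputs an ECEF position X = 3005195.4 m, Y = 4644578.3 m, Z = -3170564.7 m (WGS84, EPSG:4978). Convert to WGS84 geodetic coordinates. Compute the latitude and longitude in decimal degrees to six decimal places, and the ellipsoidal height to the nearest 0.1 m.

lat -29.984500°, lon 57.095800°, h 3359.7 m

λ = atan2(Y, X) = 57.09580028°; p = √(X²+Y²) = 5532025.6 m.
Bowring's method on WGS84 (a = 6378137 m, b = 6356752.314 m) gives φ = -29.98450028°, h = 3359.710 m.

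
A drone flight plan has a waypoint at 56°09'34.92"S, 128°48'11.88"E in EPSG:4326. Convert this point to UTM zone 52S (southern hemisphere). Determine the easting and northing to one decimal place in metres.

E 487782.9 m, N 3776128.6 m

Zone 52 central meridian λ₀ = 6×52 − 183 = 129°; Δλ = -0.1967°.
Transverse Mercator on WGS84 with k₀ = 0.9996 gives E = 487782.896 m, N = 3776128.585 m.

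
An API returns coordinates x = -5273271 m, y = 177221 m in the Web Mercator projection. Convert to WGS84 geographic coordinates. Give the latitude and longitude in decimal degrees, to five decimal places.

R = 6378137 m. λ = x/R = -47.37059937°.
φ = 2·arctan(exp(y/R)) − 90° = 2·arctan(1.02818) − 90° = 1.59179852°.

lat 1.59180°, lon -47.37060°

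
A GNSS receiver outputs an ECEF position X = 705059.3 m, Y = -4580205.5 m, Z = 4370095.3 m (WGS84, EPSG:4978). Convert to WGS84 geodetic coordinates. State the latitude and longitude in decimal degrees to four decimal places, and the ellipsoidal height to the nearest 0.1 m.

λ = atan2(Y, X) = -81.24879942°; p = √(X²+Y²) = 4634154.8 m.
Bowring's method on WGS84 (a = 6378137 m, b = 6356752.314 m) gives φ = 43.51229998°, h = 1659.188 m.

lat 43.5123°, lon -81.2488°, h 1659.2 m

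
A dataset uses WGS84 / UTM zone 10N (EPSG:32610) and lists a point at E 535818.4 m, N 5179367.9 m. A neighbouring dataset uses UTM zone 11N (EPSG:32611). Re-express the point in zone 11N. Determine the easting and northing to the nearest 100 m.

E 77700 m, N 5194100 m

UTM 10N → geographic: φ = 46.76689988°, λ = -122.53089977°.
UTM 11N (λ₀ = -117°) forward: E = 77725.311 m, N = 5194133.056 m.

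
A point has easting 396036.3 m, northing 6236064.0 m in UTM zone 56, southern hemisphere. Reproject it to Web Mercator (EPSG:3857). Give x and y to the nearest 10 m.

Unproject from UTM 56S (λ₀ = 153°) → φ = -34.01090038°, λ = 151.87409964°.
Web Mercator (R = 6378137 m): x = 16906547.436 m, y = -4030265.775 m.

x 16906550 m, y -4030270 m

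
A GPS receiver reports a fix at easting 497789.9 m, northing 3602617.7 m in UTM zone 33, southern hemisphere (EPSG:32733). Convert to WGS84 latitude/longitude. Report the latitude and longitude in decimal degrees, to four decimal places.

lat -57.7186°, lon 14.9629°

Zone 33S: λ₀ = 15°, k₀ = 0.9996, false easting 500000 m, false northing 10000000 m.
Meridian distance M = (N − FN)/k₀ = -6399942.3 m.
Inverse transverse Mercator on WGS84 gives φ = -57.71859974°, λ = 14.96290048°.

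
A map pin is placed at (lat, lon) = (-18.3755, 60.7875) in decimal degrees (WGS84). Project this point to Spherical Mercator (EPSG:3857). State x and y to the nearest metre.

Web Mercator is spherical with R = a = 6378137 m.
x = R·λ = 6378137 × 1.060942019 = 6766833.547 m.
y = R·ln tan(π/4 + φ/2) = 6378137 × -0.326356636 = -2081547.337 m.

x 6766834 m, y -2081547 m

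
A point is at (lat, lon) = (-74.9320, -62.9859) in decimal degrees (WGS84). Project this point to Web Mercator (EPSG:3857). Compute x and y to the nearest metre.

x -7011558 m, y -12903061 m

Web Mercator is spherical with R = a = 6378137 m.
x = R·λ = 6378137 × -1.099311337 = -7011558.315 m.
y = R·ln tan(π/4 + φ/2) = 6378137 × -2.023014011 = -12903060.514 m.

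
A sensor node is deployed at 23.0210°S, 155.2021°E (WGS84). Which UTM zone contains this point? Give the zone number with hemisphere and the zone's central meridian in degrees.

UTM zone = ⌊(λ + 180)/6⌋ + 1; 155.2021° ∈ [150°, 156°) → zone 56.
Hemisphere: S (φ < 0).
Central meridian λ₀ = 6×56 − 183 = 153°.

Zone 56S, central meridian 153°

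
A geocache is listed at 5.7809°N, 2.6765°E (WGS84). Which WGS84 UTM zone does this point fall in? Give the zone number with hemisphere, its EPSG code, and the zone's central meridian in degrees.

Zone 31N (EPSG:32631), central meridian 3°

UTM zone = ⌊(λ + 180)/6⌋ + 1; 2.6765° ∈ [0°, 6°) → zone 31.
Hemisphere: N (φ ≥ 0).
Central meridian λ₀ = 6×31 − 183 = 3°.
EPSG code: 32631.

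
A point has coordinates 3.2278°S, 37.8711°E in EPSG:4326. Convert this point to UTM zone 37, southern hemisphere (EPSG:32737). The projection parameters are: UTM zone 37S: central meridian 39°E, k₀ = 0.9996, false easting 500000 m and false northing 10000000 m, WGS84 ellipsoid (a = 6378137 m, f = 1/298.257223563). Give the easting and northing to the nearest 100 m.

Zone 37 central meridian λ₀ = 6×37 − 183 = 39°; Δλ = -1.1289°.
Transverse Mercator on WGS84 with k₀ = 0.9996 gives E = 374571.530 m, N = 9643157.748 m.

E 374600 m, N 9643200 m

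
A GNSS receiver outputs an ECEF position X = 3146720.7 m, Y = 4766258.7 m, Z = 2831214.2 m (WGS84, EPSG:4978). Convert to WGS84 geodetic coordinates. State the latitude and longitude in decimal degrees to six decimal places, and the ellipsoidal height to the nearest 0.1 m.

λ = atan2(Y, X) = 56.56690011°; p = √(X²+Y²) = 5711311.0 m.
Bowring's method on WGS84 (a = 6378137 m, b = 6356752.314 m) gives φ = 26.52199961°, h = 645.312 m.

lat 26.522000°, lon 56.566900°, h 645.3 m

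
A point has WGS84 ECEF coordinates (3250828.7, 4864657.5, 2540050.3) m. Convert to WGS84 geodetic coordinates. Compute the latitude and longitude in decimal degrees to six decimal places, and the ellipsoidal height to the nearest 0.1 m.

lat 23.608000°, lon 56.247000°, h 3719.5 m

λ = atan2(Y, X) = 56.24699974°; p = √(X²+Y²) = 5850878.6 m.
Bowring's method on WGS84 (a = 6378137 m, b = 6356752.314 m) gives φ = 23.60800007°, h = 3719.478 m.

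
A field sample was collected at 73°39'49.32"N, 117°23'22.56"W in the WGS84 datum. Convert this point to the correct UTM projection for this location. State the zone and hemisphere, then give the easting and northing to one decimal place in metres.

Zone 11N: E 487768.3 m, N 8174559.8 m

Longitude -117.3896° lies in the 6° band [-120°, -114°), giving zone 11; latitude is north of the equator, so 11N.
Zone 11 central meridian λ₀ = 6×11 − 183 = -117°; Δλ = -0.3896°.
Transverse Mercator on WGS84 with k₀ = 0.9996 gives E = 487768.291 m, N = 8174559.754 m.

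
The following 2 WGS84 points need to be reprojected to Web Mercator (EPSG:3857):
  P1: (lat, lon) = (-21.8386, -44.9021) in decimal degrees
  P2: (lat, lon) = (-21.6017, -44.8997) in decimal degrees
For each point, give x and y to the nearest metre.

Web Mercator: x = R·λ, y = R·ln tan(π/4+φ/2), R = 6378137 m.
P1 (-21.8386°, -44.9021°) → (-4998478.908, -2492158.231) m.
P2 (-21.6017°, -44.8997°) → (-4998211.741, -2463771.211) m.

P1: x -4998479 m, y -2492158 m; P2: x -4998212 m, y -2463771 m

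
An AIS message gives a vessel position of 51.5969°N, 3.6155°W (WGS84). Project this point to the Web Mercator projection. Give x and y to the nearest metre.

x -402476 m, y 6727565 m

Web Mercator is spherical with R = a = 6378137 m.
x = R·λ = 6378137 × -0.063102379 = -402475.619 m.
y = R·ln tan(π/4 + φ/2) = 6378137 × 1.054785342 = 6727565.418 m.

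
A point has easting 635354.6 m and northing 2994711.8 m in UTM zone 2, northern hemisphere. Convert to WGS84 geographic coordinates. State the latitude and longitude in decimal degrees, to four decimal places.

Zone 2N: λ₀ = -171°, k₀ = 0.9996, false easting 500000 m.
Meridian distance M = (N − FN)/k₀ = 2995910.2 m.
Inverse transverse Mercator on WGS84 gives φ = 27.06810037°, λ = -169.63500011°.

lat 27.0681°, lon -169.6350°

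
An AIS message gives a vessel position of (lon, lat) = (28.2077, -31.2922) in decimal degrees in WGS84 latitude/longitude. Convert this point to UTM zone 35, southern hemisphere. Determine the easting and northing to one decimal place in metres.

Zone 35 central meridian λ₀ = 6×35 − 183 = 27°; Δλ = +1.2077°.
Transverse Mercator on WGS84 with k₀ = 0.9996 gives E = 614945.257 m, N = 6537384.956 m.

E 614945.3 m, N 6537385.0 m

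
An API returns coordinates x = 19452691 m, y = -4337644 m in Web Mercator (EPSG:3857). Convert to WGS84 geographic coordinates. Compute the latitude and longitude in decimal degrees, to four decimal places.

R = 6378137 m. λ = x/R = 174.74649643°.
φ = 2·arctan(exp(y/R)) − 90° = 2·arctan(0.50658) − 90° = -36.26860335°.

lat -36.2686°, lon 174.7465°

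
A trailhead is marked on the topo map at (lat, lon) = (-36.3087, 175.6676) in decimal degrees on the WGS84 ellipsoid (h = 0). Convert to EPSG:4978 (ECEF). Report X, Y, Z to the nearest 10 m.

X -5131090 m, Y 388730 m, Z -3755850 m

WGS84: a = 6378137 m, e² = 0.006694380; N(φ) = a/√(1−e²sin²φ) = 6385635.628 m.
X = (N+h)·cosφ·cosλ = -5131086.555 m; Y = (N+h)·cosφ·sinλ = 388726.426 m; Z = (N(1−e²)+h)·sinφ = -3755849.312 m.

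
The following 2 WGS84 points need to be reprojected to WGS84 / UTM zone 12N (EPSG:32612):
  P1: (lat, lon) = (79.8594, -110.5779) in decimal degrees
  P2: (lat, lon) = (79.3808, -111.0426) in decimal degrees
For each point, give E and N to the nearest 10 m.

P1: E 508300 m, N 8865920 m; P2: E 499120 m, N 8812480 m

UTM zone 12N: λ₀ = -111°, k₀ = 0.9996.
P1 (79.8594°, -110.5779°) → (508296.475, 8865922.858) m.
P2 (79.3808°, -111.0426°) → (499123.613, 8812475.273) m.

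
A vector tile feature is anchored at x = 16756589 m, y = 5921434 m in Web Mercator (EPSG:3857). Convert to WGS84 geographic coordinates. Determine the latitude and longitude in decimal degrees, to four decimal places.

lat 46.8734°, lon 150.5270°

R = 6378137 m. λ = x/R = 150.52700008°.
φ = 2·arctan(exp(y/R)) − 90° = 2·arctan(2.53045) − 90° = 46.87339904°.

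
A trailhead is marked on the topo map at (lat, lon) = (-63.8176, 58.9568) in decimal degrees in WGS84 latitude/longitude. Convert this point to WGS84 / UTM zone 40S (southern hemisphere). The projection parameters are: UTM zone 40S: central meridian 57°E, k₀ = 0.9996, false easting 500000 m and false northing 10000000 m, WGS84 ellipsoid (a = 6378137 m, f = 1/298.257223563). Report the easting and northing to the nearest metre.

Zone 40 central meridian λ₀ = 6×40 − 183 = 57°; Δλ = +1.9568°.
Transverse Mercator on WGS84 with k₀ = 0.9996 gives E = 596323.316 m, N = 2921834.639 m.

E 596323 m, N 2921835 m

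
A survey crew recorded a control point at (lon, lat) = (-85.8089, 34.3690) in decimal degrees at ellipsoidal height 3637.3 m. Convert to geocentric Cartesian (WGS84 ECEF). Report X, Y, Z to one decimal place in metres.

WGS84: a = 6378137 m, e² = 0.006694380; N(φ) = a/√(1−e²sin²φ) = 6384951.425 m.
X = (N+h)·cosφ·cosλ = 385387.341 m; Y = (N+h)·cosφ·sinλ = -5259161.322 m; Z = (N(1−e²)+h)·sinφ = 3582359.782 m.

X 385387.3 m, Y -5259161.3 m, Z 3582359.8 m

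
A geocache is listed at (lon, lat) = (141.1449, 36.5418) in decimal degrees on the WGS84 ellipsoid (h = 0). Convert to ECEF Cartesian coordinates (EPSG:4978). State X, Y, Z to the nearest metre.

WGS84: a = 6378137 m, e² = 0.006694380; N(φ) = a/√(1−e²sin²φ) = 6385718.916 m.
X = (N+h)·cosφ·cosλ = -3995246.650 m; Y = (N+h)·cosφ·sinλ = 3218591.555 m; Z = (N(1−e²)+h)·sinφ = 3776662.224 m.

X -3995247 m, Y 3218592 m, Z 3776662 m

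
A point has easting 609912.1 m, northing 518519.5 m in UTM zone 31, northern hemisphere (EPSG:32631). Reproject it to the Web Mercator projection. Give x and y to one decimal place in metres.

Unproject from UTM 31N (λ₀ = 3°) → φ = 4.69040023°, λ = 3.99100003°.
Web Mercator (R = 6378137 m): x = 444276.091 m, y = 522717.127 m.

x 444276.1 m, y 522717.1 m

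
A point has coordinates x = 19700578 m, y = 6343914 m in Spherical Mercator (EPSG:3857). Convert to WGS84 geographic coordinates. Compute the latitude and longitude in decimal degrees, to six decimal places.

R = 6378137 m. λ = x/R = 176.97330323°.
φ = 2·arctan(exp(y/R)) − 90° = 2·arctan(2.70374) − 90° = 49.40529858°.

lat 49.405299°, lon 176.973303°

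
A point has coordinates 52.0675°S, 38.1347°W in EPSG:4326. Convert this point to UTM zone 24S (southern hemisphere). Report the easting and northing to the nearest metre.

Zone 24 central meridian λ₀ = 6×24 − 183 = -39°; Δλ = +0.8653°.
Transverse Mercator on WGS84 with k₀ = 0.9996 gives E = 559313.381 m, N = 4231100.927 m.

E 559313 m, N 4231101 m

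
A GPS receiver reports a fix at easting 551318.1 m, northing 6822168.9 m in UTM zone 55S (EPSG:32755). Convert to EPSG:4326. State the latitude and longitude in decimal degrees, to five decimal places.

Zone 55S: λ₀ = 147°, k₀ = 0.9996, false easting 500000 m, false northing 10000000 m.
Meridian distance M = (N − FN)/k₀ = -3179102.7 m.
Inverse transverse Mercator on WGS84 gives φ = -28.72679978°, λ = 147.52550040°.

lat -28.72680°, lon 147.52550°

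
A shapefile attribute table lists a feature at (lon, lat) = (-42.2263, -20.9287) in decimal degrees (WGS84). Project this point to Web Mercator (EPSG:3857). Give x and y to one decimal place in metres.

Web Mercator is spherical with R = a = 6378137 m.
x = R·λ = 6378137 × -0.736987966 = -4700610.214 m.
y = R·ln tan(π/4 + φ/2) = 6378137 × -0.373679470 = -2383378.853 m.

x -4700610.2 m, y -2383378.9 m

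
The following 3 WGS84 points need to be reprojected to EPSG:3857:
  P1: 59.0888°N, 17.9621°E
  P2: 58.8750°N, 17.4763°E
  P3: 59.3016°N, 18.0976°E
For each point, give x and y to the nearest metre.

P1: x 1999532 m, y 8199605 m; P2: x 1945453 m, y 8153418 m; P3: x 2014616 m, y 8245862 m

Web Mercator: x = R·λ, y = R·ln tan(π/4+φ/2), R = 6378137 m.
P1 (59.0888°, 17.9621°) → (1999531.826, 8199604.777) m.
P2 (58.8750°, 17.4763°) → (1945452.817, 8153418.498) m.
P3 (59.3016°, 18.0976°) → (2014615.617, 8245861.743) m.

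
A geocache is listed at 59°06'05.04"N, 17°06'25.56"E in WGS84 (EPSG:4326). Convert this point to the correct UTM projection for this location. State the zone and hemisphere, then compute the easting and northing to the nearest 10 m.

Zone 33N: E 620690 m, N 6553250 m

Longitude 17.1071° lies in the 6° band [12°, 18°), giving zone 33; latitude is north of the equator, so 33N.
Zone 33 central meridian λ₀ = 6×33 − 183 = 15°; Δλ = +2.1071°.
Transverse Mercator on WGS84 with k₀ = 0.9996 gives E = 620688.794 m, N = 6553247.641 m.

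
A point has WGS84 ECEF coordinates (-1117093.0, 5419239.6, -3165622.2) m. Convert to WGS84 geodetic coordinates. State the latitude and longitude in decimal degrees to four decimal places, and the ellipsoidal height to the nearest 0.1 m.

λ = atan2(Y, X) = 101.64750045°; p = √(X²+Y²) = 5533177.6 m.
Bowring's method on WGS84 (a = 6378137 m, b = 6356752.314 m) gives φ = -29.94070029°, h = 1889.332 m.

lat -29.9407°, lon 101.6475°, h 1889.3 m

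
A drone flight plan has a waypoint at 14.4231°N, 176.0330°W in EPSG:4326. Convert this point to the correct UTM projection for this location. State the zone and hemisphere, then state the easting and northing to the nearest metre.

Longitude -176.0330° lies in the 6° band [-180°, -174°), giving zone 1; latitude is north of the equator, so 1N.
Zone 1 central meridian λ₀ = 6×1 − 183 = -177°; Δλ = +0.9670°.
Transverse Mercator on WGS84 with k₀ = 0.9996 gives E = 604237.561 m, N = 1594739.002 m.

Zone 1N: E 604238 m, N 1594739 m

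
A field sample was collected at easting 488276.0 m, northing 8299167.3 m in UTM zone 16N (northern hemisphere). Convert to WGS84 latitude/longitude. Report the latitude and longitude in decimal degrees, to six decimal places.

Zone 16N: λ₀ = -87°, k₀ = 0.9996, false easting 500000 m.
Meridian distance M = (N − FN)/k₀ = 8302488.3 m.
Inverse transverse Mercator on WGS84 gives φ = 74.78060026°, λ = -87.40009953°.

lat 74.780600°, lon -87.400100°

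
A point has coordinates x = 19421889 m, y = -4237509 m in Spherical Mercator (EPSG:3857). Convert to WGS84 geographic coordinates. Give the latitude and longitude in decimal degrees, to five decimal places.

lat -35.54000°, lon 174.46980°

R = 6378137 m. λ = x/R = 174.46979735°.
φ = 2·arctan(exp(y/R)) − 90° = 2·arctan(0.51459) − 90° = -35.53999785°.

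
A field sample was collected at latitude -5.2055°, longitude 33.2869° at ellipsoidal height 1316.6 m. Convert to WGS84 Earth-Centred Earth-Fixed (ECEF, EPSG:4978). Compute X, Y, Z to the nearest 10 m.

X 5310950 m, Y 3486900 m, Z -574940 m

WGS84: a = 6378137 m, e² = 0.006694380; N(φ) = a/√(1−e²sin²φ) = 6378312.742 m.
X = (N+h)·cosφ·cosλ = 5310947.163 m; Y = (N+h)·cosφ·sinλ = 3486902.247 m; Z = (N(1−e²)+h)·sinφ = -574938.157 m.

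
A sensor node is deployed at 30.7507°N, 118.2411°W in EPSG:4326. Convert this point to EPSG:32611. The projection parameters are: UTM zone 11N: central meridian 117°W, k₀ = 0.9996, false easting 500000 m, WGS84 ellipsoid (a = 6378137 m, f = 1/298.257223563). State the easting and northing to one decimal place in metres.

E 381205.5 m, N 3402631.7 m

Zone 11 central meridian λ₀ = 6×11 − 183 = -117°; Δλ = -1.2411°.
Transverse Mercator on WGS84 with k₀ = 0.9996 gives E = 381205.492 m, N = 3402631.683 m.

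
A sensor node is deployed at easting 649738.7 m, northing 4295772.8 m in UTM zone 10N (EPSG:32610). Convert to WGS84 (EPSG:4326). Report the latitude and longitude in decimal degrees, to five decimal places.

lat 38.79800°, lon -121.27570°

Zone 10N: λ₀ = -123°, k₀ = 0.9996, false easting 500000 m.
Meridian distance M = (N − FN)/k₀ = 4297491.8 m.
Inverse transverse Mercator on WGS84 gives φ = 38.79799966°, λ = -121.27569979°.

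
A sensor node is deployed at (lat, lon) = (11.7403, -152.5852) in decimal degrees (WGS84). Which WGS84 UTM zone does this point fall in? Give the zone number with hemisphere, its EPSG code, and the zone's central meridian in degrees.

UTM zone = ⌊(λ + 180)/6⌋ + 1; -152.5852° ∈ [-156°, -150°) → zone 5.
Hemisphere: N (φ ≥ 0).
Central meridian λ₀ = 6×5 − 183 = -153°.
EPSG code: 32605.

Zone 5N (EPSG:32605), central meridian -153°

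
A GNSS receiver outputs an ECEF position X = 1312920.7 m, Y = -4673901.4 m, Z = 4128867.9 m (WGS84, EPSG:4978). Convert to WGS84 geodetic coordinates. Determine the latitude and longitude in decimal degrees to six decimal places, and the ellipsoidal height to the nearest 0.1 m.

lat 40.570100°, lon -74.309700°, h 3985.3 m

λ = atan2(Y, X) = -74.30969974°; p = √(X²+Y²) = 4854803.3 m.
Bowring's method on WGS84 (a = 6378137 m, b = 6356752.314 m) gives φ = 40.57009965°, h = 3985.290 m.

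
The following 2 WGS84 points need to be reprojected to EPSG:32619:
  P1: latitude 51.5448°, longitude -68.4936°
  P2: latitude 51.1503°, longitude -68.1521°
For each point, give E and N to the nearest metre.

P1: E 535116 m, N 5710533 m; P2: E 559304 m, N 5666881 m

UTM zone 19N: λ₀ = -69°, k₀ = 0.9996.
P1 (51.5448°, -68.4936°) → (535116.035, 5710533.068) m.
P2 (51.1503°, -68.1521°) → (559303.915, 5666880.785) m.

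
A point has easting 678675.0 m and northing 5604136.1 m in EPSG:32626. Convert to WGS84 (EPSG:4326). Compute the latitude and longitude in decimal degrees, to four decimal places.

Zone 26N: λ₀ = -27°, k₀ = 0.9996, false easting 500000 m.
Meridian distance M = (N − FN)/k₀ = 5606378.7 m.
Inverse transverse Mercator on WGS84 gives φ = 50.56179991°, λ = -24.47719979°.

lat 50.5618°, lon -24.4772°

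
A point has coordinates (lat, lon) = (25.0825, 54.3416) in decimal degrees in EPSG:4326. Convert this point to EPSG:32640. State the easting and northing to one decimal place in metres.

Zone 40 central meridian λ₀ = 6×40 − 183 = 57°; Δλ = -2.6584°.
Transverse Mercator on WGS84 with k₀ = 0.9996 gives E = 231858.972 m, N = 2776721.217 m.

E 231859.0 m, N 2776721.2 m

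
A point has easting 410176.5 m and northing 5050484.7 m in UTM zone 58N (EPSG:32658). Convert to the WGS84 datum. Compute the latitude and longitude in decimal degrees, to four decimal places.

Zone 58N: λ₀ = 165°, k₀ = 0.9996, false easting 500000 m.
Meridian distance M = (N − FN)/k₀ = 5052505.7 m.
Inverse transverse Mercator on WGS84 gives φ = 45.60209959°, λ = 163.84820063°.

lat 45.6021°, lon 163.8482°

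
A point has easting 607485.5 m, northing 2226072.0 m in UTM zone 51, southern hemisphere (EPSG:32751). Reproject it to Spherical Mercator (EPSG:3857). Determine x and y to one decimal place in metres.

x 14006608.1 m, y -11084976.5 m

Unproject from UTM 51S (λ₀ = 123°) → φ = -70.04990027°, λ = 125.82350120°.
Web Mercator (R = 6378137 m): x = 14006608.084 m, y = -11084976.484 m.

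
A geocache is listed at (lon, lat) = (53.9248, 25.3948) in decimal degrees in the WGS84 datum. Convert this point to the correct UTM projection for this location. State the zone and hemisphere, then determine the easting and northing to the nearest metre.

Longitude 53.9248° lies in the 6° band [48°, 54°), giving zone 39; latitude is north of the equator, so 39N.
Zone 39 central meridian λ₀ = 6×39 − 183 = 51°; Δλ = +2.9248°.
Transverse Mercator on WGS84 with k₀ = 0.9996 gives E = 794271.989 m, N = 2811887.495 m.

Zone 39N: E 794272 m, N 2811887 m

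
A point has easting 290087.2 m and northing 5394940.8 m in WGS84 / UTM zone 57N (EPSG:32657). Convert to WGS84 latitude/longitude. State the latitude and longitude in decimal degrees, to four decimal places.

Zone 57N: λ₀ = 159°, k₀ = 0.9996, false easting 500000 m.
Meridian distance M = (N − FN)/k₀ = 5397099.6 m.
Inverse transverse Mercator on WGS84 gives φ = 48.67220022°, λ = 156.14859996°.

lat 48.6722°, lon 156.1486°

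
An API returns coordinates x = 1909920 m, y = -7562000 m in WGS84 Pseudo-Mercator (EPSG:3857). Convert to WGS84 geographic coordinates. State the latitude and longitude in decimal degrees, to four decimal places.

R = 6378137 m. λ = x/R = 17.15710327°.
φ = 2·arctan(exp(y/R)) − 90° = 2·arctan(0.30556) − 90° = -56.01800110°.

lat -56.0180°, lon 17.1571°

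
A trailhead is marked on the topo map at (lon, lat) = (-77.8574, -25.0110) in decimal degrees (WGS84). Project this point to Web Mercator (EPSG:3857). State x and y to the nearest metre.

Web Mercator is spherical with R = a = 6378137 m.
x = R·λ = 6378137 × -1.358867977 = -8667046.122 m.
y = R·ln tan(π/4 + φ/2) = 6378137 × -0.451087173 = -2877095.787 m.

x -8667046 m, y -2877096 m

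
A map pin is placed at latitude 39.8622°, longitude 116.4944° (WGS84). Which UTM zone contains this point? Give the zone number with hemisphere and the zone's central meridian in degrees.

UTM zone = ⌊(λ + 180)/6⌋ + 1; 116.4944° ∈ [114°, 120°) → zone 50.
Hemisphere: N (φ ≥ 0).
Central meridian λ₀ = 6×50 − 183 = 117°.

Zone 50N, central meridian 117°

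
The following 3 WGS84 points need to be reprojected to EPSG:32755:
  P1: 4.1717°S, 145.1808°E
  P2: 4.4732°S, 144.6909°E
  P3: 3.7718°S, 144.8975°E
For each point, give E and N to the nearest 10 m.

P1: E 298070 m, N 9538660 m; P2: E 243760 m, N 9505160 m; P3: E 266500 m, N 9582810 m

UTM zone 55S: λ₀ = 147°, k₀ = 0.9996.
P1 (-4.1717°, 145.1808°) → (298067.548, 9538660.367) m.
P2 (-4.4732°, 144.6909°) → (243763.451, 9505164.053) m.
P3 (-3.7718°, 144.8975°) → (266495.457, 9582814.801) m.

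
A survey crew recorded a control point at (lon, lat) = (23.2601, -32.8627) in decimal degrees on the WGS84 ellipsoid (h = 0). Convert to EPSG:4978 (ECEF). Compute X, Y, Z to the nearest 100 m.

WGS84: a = 6378137 m, e² = 0.006694380; N(φ) = a/√(1−e²sin²φ) = 6384432.363 m.
X = (N+h)·cosφ·cosλ = 4926876.804 m; Y = (N+h)·cosφ·sinλ = 2117782.217 m; Z = (N(1−e²)+h)·sinφ = -3441178.268 m.

X 4926900 m, Y 2117800 m, Z -3441200 m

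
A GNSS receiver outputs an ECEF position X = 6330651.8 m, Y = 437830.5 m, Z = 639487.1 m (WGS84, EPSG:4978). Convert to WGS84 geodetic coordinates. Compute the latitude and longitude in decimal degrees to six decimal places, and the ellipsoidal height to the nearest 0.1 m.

lat 5.793000°, lon 3.956300°, h -6.6 m

λ = atan2(Y, X) = 3.95629999°; p = √(X²+Y²) = 6345774.0 m.
Bowring's method on WGS84 (a = 6378137 m, b = 6356752.314 m) gives φ = 5.79299982°, h = -6.585 m.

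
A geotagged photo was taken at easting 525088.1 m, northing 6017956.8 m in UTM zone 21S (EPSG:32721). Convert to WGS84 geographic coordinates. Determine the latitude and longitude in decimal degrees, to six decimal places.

Zone 21S: λ₀ = -57°, k₀ = 0.9996, false easting 500000 m, false northing 10000000 m.
Meridian distance M = (N − FN)/k₀ = -3983636.7 m.
Inverse transverse Mercator on WGS84 gives φ = -35.98249956°, λ = -56.72169987°.

lat -35.982500°, lon -56.721700°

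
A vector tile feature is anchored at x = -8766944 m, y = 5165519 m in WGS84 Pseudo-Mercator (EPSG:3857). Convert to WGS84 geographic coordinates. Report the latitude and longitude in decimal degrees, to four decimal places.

lat 42.0303°, lon -78.7548°

R = 6378137 m. λ = x/R = -78.75479790°.
φ = 2·arctan(exp(y/R)) − 90° = 2·arctan(2.24764) − 90° = 42.03029788°.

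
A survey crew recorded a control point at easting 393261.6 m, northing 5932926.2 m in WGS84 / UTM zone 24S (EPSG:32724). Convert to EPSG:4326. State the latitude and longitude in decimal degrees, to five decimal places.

lat -36.74340°, lon -40.19560°

Zone 24S: λ₀ = -39°, k₀ = 0.9996, false easting 500000 m, false northing 10000000 m.
Meridian distance M = (N − FN)/k₀ = -4068701.3 m.
Inverse transverse Mercator on WGS84 gives φ = -36.74340000°, λ = -40.19559987°.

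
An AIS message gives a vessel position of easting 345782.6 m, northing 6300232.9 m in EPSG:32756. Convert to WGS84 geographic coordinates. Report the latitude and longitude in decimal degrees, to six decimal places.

lat -33.426200°, lon 151.341200°

Zone 56S: λ₀ = 153°, k₀ = 0.9996, false easting 500000 m, false northing 10000000 m.
Meridian distance M = (N − FN)/k₀ = -3701247.6 m.
Inverse transverse Mercator on WGS84 gives φ = -33.42620004°, λ = 151.34120016°.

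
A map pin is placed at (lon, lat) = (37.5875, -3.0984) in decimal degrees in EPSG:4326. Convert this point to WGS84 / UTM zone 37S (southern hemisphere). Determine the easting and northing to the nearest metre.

Zone 37 central meridian λ₀ = 6×37 − 183 = 39°; Δλ = -1.4125°.
Transverse Mercator on WGS84 with k₀ = 0.9996 gives E = 343036.429 m, N = 9657425.761 m.

E 343036 m, N 9657426 m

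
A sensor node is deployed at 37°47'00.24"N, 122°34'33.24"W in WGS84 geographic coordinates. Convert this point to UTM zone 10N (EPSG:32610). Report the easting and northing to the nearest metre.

E 537344 m, N 4181868 m

Zone 10 central meridian λ₀ = 6×10 − 183 = -123°; Δλ = +0.4241°.
Transverse Mercator on WGS84 with k₀ = 0.9996 gives E = 537344.182 m, N = 4181867.922 m.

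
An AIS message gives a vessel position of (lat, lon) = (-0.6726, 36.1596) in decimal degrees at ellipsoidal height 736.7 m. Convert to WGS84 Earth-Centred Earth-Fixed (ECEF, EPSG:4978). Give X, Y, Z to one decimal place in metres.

X 5149800.6 m, Y 3763510.9 m, Z -74379.2 m

WGS84: a = 6378137 m, e² = 0.006694380; N(φ) = a/√(1−e²sin²φ) = 6378139.942 m.
X = (N+h)·cosφ·cosλ = 5149800.592 m; Y = (N+h)·cosφ·sinλ = 3763510.860 m; Z = (N(1−e²)+h)·sinφ = -74379.232 m.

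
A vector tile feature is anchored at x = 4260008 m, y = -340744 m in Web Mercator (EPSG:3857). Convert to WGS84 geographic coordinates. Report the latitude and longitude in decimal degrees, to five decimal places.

R = 6378137 m. λ = x/R = 38.26830297°.
φ = 2·arctan(exp(y/R)) − 90° = 2·arctan(0.94798) − 90° = -3.05950043°.

lat -3.05950°, lon 38.26830°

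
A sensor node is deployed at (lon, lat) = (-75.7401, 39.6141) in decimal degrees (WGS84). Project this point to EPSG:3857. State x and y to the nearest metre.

x -8431349 m, y 4810022 m

Web Mercator is spherical with R = a = 6378137 m.
x = R·λ = 6378137 × -1.321914121 = -8431349.365 m.
y = R·ln tan(π/4 + φ/2) = 6378137 × 0.754142125 = 4810021.791 m.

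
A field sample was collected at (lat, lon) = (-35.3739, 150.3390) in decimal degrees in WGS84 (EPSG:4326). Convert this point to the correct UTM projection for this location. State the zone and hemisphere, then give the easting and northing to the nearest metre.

Zone 56S: E 258260 m, N 6082240 m

Longitude 150.3390° lies in the 6° band [150°, 156°), giving zone 56; latitude is south of the equator, so 56S.
Zone 56 central meridian λ₀ = 6×56 − 183 = 153°; Δλ = -2.6610°.
Transverse Mercator on WGS84 with k₀ = 0.9996 gives E = 258260.178 m, N = 6082240.431 m.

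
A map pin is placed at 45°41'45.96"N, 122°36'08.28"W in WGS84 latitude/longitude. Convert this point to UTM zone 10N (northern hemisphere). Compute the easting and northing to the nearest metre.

E 530963 m, N 5060360 m

Zone 10 central meridian λ₀ = 6×10 − 183 = -123°; Δλ = +0.3977°.
Transverse Mercator on WGS84 with k₀ = 0.9996 gives E = 530962.981 m, N = 5060359.923 m.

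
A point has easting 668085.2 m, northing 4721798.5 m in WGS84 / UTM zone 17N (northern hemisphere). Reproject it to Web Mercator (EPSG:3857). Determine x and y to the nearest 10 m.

x -8788680 m, y 5255870 m

Unproject from UTM 17N (λ₀ = -81°) → φ = 42.63030045°, λ = -78.95010036°.
Web Mercator (R = 6378137 m): x = -8788684.970 m, y = 5255868.038 m.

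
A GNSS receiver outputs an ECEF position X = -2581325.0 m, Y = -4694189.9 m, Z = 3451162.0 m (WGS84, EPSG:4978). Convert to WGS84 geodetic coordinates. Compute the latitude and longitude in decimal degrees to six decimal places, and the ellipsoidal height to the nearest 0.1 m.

lat 32.965900°, lon -118.806301°, h 690.4 m

λ = atan2(Y, X) = -118.80630069°; p = √(X²+Y²) = 5357112.8 m.
Bowring's method on WGS84 (a = 6378137 m, b = 6356752.314 m) gives φ = 32.96590014°, h = 690.391 m.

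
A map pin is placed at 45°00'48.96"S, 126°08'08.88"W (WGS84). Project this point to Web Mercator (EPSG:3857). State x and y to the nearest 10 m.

x -14041370 m, y -5623660 m

Web Mercator is spherical with R = a = 6378137 m.
x = R·λ = 6378137 × -2.201485015 = -14041373.027 m.
y = R·ln tan(π/4 + φ/2) = 6378137 × -0.881709311 = -5623662.782 m.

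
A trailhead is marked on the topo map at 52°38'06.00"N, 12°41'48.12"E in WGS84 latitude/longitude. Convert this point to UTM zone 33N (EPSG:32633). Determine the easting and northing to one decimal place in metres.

Zone 33 central meridian λ₀ = 6×33 − 183 = 15°; Δλ = -2.3033°.
Transverse Mercator on WGS84 with k₀ = 0.9996 gives E = 344135.310 m, N = 5834159.105 m.

E 344135.3 m, N 5834159.1 m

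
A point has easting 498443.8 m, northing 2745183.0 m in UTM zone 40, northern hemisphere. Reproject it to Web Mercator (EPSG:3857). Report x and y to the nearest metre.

Unproject from UTM 40N (λ₀ = 57°) → φ = 24.82149981°, λ = 56.98460047°.
Web Mercator (R = 6378137 m): x = 6343496.707 m, y = 2853835.773 m.

x 6343497 m, y 2853836 m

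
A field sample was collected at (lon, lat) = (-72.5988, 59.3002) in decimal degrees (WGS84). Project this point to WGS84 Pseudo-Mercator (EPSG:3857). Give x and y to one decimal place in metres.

Web Mercator is spherical with R = a = 6378137 m.
x = R·λ = 6378137 × -1.267088093 = -8081661.448 m.
y = R·ln tan(π/4 + φ/2) = 6378137 × 1.292784472 = 8245556.477 m.

x -8081661.4 m, y 8245556.5 m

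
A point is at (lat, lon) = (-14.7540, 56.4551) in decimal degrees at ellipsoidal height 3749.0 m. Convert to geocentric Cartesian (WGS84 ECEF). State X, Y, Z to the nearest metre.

WGS84: a = 6378137 m, e² = 0.006694380; N(φ) = a/√(1−e²sin²φ) = 6379522.063 m.
X = (N+h)·cosφ·cosλ = 3411030.952 m; Y = (N+h)·cosφ·sinλ = 5144741.323 m; Z = (N(1−e²)+h)·sinφ = -1614748.041 m.

X 3411031 m, Y 5144741 m, Z -1614748 m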